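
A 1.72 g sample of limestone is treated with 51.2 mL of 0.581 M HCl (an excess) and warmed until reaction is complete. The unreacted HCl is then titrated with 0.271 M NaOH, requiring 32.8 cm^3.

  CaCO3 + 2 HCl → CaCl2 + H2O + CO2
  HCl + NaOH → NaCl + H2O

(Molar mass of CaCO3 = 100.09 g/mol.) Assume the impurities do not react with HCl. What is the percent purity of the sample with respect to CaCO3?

n(HCl) added = 0.0512 × 0.581 = 0.0297 mol
n(NaOH) used in back-titration = 0.0328 × 0.271 = 8.89 × 10^-3 mol
n(HCl) left over = 8.89 × 10^-3 mol (1:1 ratio)
n(HCl) consumed by analyte = 0.0297 − 8.89 × 10^-3 = 0.0209 mol
From the 1:2 ratio, n(CaCO3) = 1/2 × 0.0209 = 0.0104 mol
mass of CaCO3 = 0.0104 × 100.09 = 1.04 g
% CaCO3 = 1.04 / 1.72 × 100 = 60.7 %

60.7 %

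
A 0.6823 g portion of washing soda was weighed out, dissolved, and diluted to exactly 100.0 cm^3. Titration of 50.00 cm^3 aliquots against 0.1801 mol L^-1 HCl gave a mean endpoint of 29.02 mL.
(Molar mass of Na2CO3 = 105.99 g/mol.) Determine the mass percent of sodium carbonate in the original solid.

Na2CO3 + 2 HCl → 2 NaCl + H2O + CO2
n(HCl) per titration = 0.02902 × 0.1801 = 5.227 × 10^-3 mol
From the 1:2 ratio, n(Na2CO3) in each aliquot = 1/2 × 5.227 × 10^-3 = 2.613 × 10^-3 mol
n(Na2CO3) in the whole flask = 2.613 × 10^-3 × 100.0/50.00 = 5.227 × 10^-3 mol
mass of Na2CO3 = 5.227 × 10^-3 × 105.99 = 0.5540 g
% Na2CO3 = 0.5540 / 0.6823 × 100 = 81.19 %

81.19 %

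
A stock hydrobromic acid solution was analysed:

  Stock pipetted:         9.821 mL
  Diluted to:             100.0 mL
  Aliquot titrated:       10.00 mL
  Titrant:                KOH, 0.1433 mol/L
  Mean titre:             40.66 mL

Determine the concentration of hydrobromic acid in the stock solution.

HBr + KOH → KBr + H2O
n(KOH) = 0.04066 × 0.1433 = 5.827 × 10^-3 mol
n(HBr) in the aliquot = 5.827 × 10^-3 mol (1:1 ratio)
[HBr]_dilute = 5.827 × 10^-3 / 0.01000 = 0.5827 mol/L
Dilution factor = 100.0 / 9.821 = 10.18
[HBr]_stock = 0.5827 × 10.18 = 5.933 mol/L

5.933 mol/L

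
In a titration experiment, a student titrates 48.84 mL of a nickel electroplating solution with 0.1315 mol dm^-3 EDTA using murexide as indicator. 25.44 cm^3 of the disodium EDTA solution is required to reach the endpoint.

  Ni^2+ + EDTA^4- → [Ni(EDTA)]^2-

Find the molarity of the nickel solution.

0.06850 mol/L

n(EDTA) = 0.02544 L × 0.1315 mol/L = 3.345 × 10^-3 mol
n(Ni2+) = 3.345 × 10^-3 mol (1:1 mole ratio)
[Ni2+] = 3.345 × 10^-3 mol / 0.04884 L = 0.06850 mol/L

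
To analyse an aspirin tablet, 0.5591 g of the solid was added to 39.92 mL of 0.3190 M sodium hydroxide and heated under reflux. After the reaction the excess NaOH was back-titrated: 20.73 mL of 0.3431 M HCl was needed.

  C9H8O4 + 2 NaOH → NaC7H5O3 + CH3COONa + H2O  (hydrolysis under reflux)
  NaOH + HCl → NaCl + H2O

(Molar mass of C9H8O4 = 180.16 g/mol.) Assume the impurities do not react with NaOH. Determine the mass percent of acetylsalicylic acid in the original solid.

n(NaOH) added = 0.03992 × 0.3190 = 0.01273 mol
n(HCl) used in back-titration = 0.02073 × 0.3431 = 7.112 × 10^-3 mol
n(NaOH) left over = 7.112 × 10^-3 mol (1:1 ratio)
n(NaOH) consumed by analyte = 0.01273 − 7.112 × 10^-3 = 5.622 × 10^-3 mol
From the 1:2 ratio, n(C9H8O4) = 1/2 × 5.622 × 10^-3 = 2.811 × 10^-3 mol
mass of C9H8O4 = 2.811 × 10^-3 × 180.16 = 0.5064 g
% C9H8O4 = 0.5064 / 0.5591 × 100 = 90.58 %

90.58 %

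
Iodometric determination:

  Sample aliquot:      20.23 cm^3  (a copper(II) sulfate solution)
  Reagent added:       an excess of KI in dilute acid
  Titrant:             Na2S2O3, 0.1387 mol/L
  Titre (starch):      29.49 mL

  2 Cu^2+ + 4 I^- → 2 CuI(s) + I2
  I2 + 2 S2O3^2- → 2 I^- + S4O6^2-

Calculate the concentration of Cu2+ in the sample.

0.2022 mol/L

n(S2O3^2-) = 0.02949 × 0.1387 = 4.090 × 10^-3 mol
n(I2) = n(S2O3^2-)/2 = 2.045 × 10^-3 mol
From the 2:1 ratio, n(Cu2+) in the aliquot = 2/1 × 2.045 × 10^-3 = 4.090 × 10^-3 mol
[Cu2+] = 4.090 × 10^-3 / 0.02023 = 0.2022 mol/L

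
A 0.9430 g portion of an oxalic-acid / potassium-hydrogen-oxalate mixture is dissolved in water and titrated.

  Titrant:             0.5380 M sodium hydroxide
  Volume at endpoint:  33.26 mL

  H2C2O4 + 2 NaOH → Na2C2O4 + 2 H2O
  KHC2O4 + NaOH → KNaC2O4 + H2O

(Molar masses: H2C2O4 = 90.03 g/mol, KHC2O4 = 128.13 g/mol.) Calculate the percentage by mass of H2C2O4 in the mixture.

n(NaOH) = 0.03326 × 0.5380 = 0.01789 mol
Let x = n(H2C2O4), y = n(KHC2O4).
Titrant: 2x + 1y = 0.01789;  mass: 90.03x + 128.13y = 0.9430
Solving, x = 8.120 × 10^-3 mol, y = 1.654 × 10^-3 mol
mass of H2C2O4 = 8.120 × 10^-3 × 90.03 = 0.7310 g
% H2C2O4 = 0.7310 / 0.9430 × 100 = 77.52 %

77.52 %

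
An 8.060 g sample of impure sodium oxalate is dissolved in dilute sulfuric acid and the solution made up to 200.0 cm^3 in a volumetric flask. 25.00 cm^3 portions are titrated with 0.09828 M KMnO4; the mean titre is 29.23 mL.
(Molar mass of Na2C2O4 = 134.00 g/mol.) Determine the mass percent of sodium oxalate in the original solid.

2 MnO4^- + 5 C2O4^2- + 16 H^+ → 2 Mn^2+ + 10 CO2 + 8 H2O
n(KMnO4) per titration = 0.02923 × 0.09828 = 2.873 × 10^-3 mol
From the 5:2 ratio, n(Na2C2O4) in each aliquot = 5/2 × 2.873 × 10^-3 = 7.182 × 10^-3 mol
n(Na2C2O4) in the whole flask = 7.182 × 10^-3 × 200.0/25.00 = 0.05745 mol
mass of Na2C2O4 = 0.05745 × 134.00 = 7.699 g
% Na2C2O4 = 7.699 / 8.060 × 100 = 95.52 %

95.52 %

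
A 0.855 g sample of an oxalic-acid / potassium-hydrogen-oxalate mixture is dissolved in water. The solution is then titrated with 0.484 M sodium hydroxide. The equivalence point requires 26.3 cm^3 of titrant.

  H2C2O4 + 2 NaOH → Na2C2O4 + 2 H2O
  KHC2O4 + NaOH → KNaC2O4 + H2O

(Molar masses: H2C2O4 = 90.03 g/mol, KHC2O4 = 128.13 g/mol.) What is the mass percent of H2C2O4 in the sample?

49.2 %

n(NaOH) = 0.0263 × 0.484 = 0.0127 mol
Let x = n(H2C2O4), y = n(KHC2O4).
Titrant: 2x + 1y = 0.0127;  mass: 90.03x + 128.13y = 0.855
Solving, x = 4.67 × 10^-3 mol, y = 3.39 × 10^-3 mol
mass of H2C2O4 = 4.67 × 10^-3 × 90.03 = 0.420 g
% H2C2O4 = 0.420 / 0.855 × 100 = 49.2 %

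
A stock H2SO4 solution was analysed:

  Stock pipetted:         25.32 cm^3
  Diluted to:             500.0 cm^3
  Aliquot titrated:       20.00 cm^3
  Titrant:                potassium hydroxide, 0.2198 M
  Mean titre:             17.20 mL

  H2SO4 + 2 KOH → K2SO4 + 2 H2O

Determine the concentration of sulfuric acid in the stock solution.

n(KOH) = 0.01720 × 0.2198 = 3.781 × 10^-3 mol
From the 1:2 ratio, n(H2SO4) in the aliquot = 1/2 × 3.781 × 10^-3 = 1.890 × 10^-3 mol
[H2SO4]_dilute = 1.890 × 10^-3 / 0.02000 = 0.09451 mol/L
Dilution factor = 500.0 / 25.32 = 19.75
[H2SO4]_stock = 0.09451 × 19.75 = 1.866 mol/L

1.866 M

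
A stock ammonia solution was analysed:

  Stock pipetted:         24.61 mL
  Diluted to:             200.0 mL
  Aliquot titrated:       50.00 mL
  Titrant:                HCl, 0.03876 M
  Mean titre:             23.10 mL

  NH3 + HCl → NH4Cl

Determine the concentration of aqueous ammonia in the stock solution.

0.1455 M

n(HCl) = 0.02310 × 0.03876 = 8.954 × 10^-4 mol
n(NH3) in the aliquot = 8.954 × 10^-4 mol (1:1 ratio)
[NH3]_dilute = 8.954 × 10^-4 / 0.05000 = 0.01791 mol/L
Dilution factor = 200.0 / 24.61 = 8.127
[NH3]_stock = 0.01791 × 8.127 = 0.1455 mol/L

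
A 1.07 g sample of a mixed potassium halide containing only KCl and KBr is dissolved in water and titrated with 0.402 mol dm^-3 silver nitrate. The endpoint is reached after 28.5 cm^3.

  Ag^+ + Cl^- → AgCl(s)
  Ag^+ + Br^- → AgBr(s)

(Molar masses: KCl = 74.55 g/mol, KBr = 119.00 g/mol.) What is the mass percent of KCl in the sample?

n(AgNO3) = 0.0285 × 0.402 = 0.0115 mol
Let x = n(KCl), y = n(KBr).
Titrant: 1x + 1y = 0.0115;  mass: 74.55x + 119.00y = 1.07
Solving, x = 6.60 × 10^-3 mol, y = 4.86 × 10^-3 mol
mass of KCl = 6.60 × 10^-3 × 74.55 = 0.492 g
% KCl = 0.492 / 1.07 × 100 = 46.0 %

46.0 %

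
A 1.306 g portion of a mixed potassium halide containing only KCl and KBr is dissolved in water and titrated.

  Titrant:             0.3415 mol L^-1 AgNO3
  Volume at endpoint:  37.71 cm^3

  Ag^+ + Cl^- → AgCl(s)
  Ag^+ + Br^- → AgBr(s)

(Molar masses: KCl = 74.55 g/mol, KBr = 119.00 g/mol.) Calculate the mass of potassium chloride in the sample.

0.3798 g

n(AgNO3) = 0.03771 × 0.3415 = 0.01288 mol
Let x = n(KCl), y = n(KBr).
Titrant: 1x + 1y = 0.01288;  mass: 74.55x + 119.00y = 1.306
Solving, x = 5.095 × 10^-3 mol, y = 7.783 × 10^-3 mol
mass of KCl = 5.095 × 10^-3 × 74.55 = 0.3798 g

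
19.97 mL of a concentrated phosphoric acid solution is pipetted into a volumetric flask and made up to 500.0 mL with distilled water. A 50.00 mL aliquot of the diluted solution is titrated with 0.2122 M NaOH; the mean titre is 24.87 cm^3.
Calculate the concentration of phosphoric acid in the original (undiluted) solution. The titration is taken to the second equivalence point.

1.321 M

H3PO4 + 2 NaOH → Na2HPO4 + 2 H2O
n(NaOH) = 0.02487 × 0.2122 = 5.277 × 10^-3 mol
From the 1:2 ratio, n(H3PO4) in the aliquot = 1/2 × 5.277 × 10^-3 = 2.639 × 10^-3 mol
[H3PO4]_dilute = 2.639 × 10^-3 / 0.05000 = 0.05277 mol/L
Dilution factor = 500.0 / 19.97 = 25.04
[H3PO4]_stock = 0.05277 × 25.04 = 1.321 mol/L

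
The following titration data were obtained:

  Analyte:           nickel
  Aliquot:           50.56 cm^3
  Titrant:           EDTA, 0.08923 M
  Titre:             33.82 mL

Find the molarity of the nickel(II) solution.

Ni^2+ + EDTA^4- → [Ni(EDTA)]^2-
n(EDTA) = 0.03382 L × 0.08923 mol/L = 3.018 × 10^-3 mol
n(Ni2+) = 3.018 × 10^-3 mol (1:1 mole ratio)
[Ni2+] = 3.018 × 10^-3 mol / 0.05056 L = 0.05969 mol/L

0.05969 M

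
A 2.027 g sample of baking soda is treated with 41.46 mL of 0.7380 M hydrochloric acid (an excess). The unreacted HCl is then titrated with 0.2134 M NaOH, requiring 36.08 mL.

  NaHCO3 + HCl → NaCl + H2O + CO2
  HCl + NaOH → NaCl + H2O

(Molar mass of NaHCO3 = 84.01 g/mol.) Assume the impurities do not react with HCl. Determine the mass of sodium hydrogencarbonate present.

n(HCl) added = 0.04146 × 0.7380 = 0.03060 mol
n(NaOH) used in back-titration = 0.03608 × 0.2134 = 7.699 × 10^-3 mol
n(HCl) left over = 7.699 × 10^-3 mol (1:1 ratio)
n(HCl) consumed by analyte = 0.03060 − 7.699 × 10^-3 = 0.02290 mol
n(NaHCO3) = 0.02290 mol (1:1 ratio)
mass of NaHCO3 = 0.02290 × 84.01 = 1.924 g

1.924 g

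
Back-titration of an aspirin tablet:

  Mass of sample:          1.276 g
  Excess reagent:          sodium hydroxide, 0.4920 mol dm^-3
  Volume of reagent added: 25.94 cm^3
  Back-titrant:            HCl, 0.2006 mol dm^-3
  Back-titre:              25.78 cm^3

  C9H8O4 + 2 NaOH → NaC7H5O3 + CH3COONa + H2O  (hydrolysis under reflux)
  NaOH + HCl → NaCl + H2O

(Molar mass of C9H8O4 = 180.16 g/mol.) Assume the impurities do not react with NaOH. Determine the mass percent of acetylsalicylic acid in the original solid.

53.59 %

n(NaOH) added = 0.02594 × 0.4920 = 0.01276 mol
n(HCl) used in back-titration = 0.02578 × 0.2006 = 5.171 × 10^-3 mol
n(NaOH) left over = 5.171 × 10^-3 mol (1:1 ratio)
n(NaOH) consumed by analyte = 0.01276 − 5.171 × 10^-3 = 7.591 × 10^-3 mol
From the 1:2 ratio, n(C9H8O4) = 1/2 × 7.591 × 10^-3 = 3.796 × 10^-3 mol
mass of C9H8O4 = 3.796 × 10^-3 × 180.16 = 0.6838 g
% C9H8O4 = 0.6838 / 1.276 × 100 = 53.59 %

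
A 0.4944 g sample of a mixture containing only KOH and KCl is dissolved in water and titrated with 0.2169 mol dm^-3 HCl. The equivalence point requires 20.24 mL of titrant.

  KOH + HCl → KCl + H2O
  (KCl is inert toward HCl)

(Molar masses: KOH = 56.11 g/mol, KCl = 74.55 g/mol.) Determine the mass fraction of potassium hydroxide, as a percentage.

n(HCl) = 0.02024 × 0.2169 = 4.390 × 10^-3 mol
Let x = n(KOH), y = n(KCl).
Titrant: 1x = 4.390 × 10^-3;  mass: 56.11x + 74.55y = 0.4944
Solving, x = 4.390 × 10^-3 mol, y = 3.328 × 10^-3 mol
mass of KOH = 4.390 × 10^-3 × 56.11 = 0.2463 g
% KOH = 0.2463 / 0.4944 × 100 = 49.82 %

49.82 %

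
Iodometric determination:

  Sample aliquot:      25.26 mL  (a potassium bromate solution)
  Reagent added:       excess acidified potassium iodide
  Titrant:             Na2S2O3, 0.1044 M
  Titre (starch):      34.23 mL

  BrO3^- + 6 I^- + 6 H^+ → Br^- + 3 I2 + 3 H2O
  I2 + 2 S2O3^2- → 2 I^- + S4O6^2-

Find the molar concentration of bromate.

0.02358 M

n(S2O3^2-) = 0.03423 × 0.1044 = 3.574 × 10^-3 mol
n(I2) = n(S2O3^2-)/2 = 1.787 × 10^-3 mol
From the 1:3 ratio, n(BrO3^-) in the aliquot = 1/3 × 1.787 × 10^-3 = 5.956 × 10^-4 mol
[BrO3^-] = 5.956 × 10^-4 / 0.02526 = 0.02358 mol/L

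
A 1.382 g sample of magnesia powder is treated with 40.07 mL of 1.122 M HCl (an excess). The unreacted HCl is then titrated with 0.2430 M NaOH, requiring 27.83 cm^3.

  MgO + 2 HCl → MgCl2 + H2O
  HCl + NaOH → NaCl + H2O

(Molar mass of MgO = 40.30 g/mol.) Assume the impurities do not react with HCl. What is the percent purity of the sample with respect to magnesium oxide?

n(HCl) added = 0.04007 × 1.122 = 0.04496 mol
n(NaOH) used in back-titration = 0.02783 × 0.2430 = 6.763 × 10^-3 mol
n(HCl) left over = 6.763 × 10^-3 mol (1:1 ratio)
n(HCl) consumed by analyte = 0.04496 − 6.763 × 10^-3 = 0.03820 mol
From the 1:2 ratio, n(MgO) = 1/2 × 0.03820 = 0.01910 mol
mass of MgO = 0.01910 × 40.30 = 0.7696 g
% MgO = 0.7696 / 1.382 × 100 = 55.69 %

55.69 %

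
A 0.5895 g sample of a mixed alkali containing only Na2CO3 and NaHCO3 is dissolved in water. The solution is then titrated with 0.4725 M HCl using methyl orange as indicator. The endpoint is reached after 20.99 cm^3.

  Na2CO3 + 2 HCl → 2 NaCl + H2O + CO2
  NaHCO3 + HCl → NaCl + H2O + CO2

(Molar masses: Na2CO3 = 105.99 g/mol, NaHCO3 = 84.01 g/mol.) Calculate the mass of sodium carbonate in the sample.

n(HCl) = 0.02099 × 0.4725 = 9.918 × 10^-3 mol
Let x = n(Na2CO3), y = n(NaHCO3).
Titrant: 2x + 1y = 9.918 × 10^-3;  mass: 105.99x + 84.01y = 0.5895
Solving, x = 3.929 × 10^-3 mol, y = 2.061 × 10^-3 mol
mass of Na2CO3 = 3.929 × 10^-3 × 105.99 = 0.4164 g

0.4164 g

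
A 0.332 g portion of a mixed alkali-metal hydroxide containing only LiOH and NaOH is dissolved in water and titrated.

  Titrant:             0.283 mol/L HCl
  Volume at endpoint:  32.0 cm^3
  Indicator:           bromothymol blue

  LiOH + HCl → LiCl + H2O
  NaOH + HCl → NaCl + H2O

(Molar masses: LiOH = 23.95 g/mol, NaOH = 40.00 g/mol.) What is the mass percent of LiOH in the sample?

n(HCl) = 0.0320 × 0.283 = 9.06 × 10^-3 mol
Let x = n(LiOH), y = n(NaOH).
Titrant: 1x + 1y = 9.06 × 10^-3;  mass: 23.95x + 40.00y = 0.332
Solving, x = 1.88 × 10^-3 mol, y = 7.17 × 10^-3 mol
mass of LiOH = 1.88 × 10^-3 × 23.95 = 0.0451 g
% LiOH = 0.0451 / 0.332 × 100 = 13.6 %

13.6 %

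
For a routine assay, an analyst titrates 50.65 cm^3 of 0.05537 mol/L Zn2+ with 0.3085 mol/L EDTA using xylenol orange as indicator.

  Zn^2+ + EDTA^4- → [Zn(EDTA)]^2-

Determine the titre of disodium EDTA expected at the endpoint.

9.091 mL

n(Zn2+) = 0.05065 L × 0.05537 mol/L = 2.804 × 10^-3 mol
n(EDTA) = 2.804 × 10^-3 mol (1:1 stoichiometry)
V(EDTA) = 2.804 × 10^-3 mol / 0.3085 mol/L = 0.009091 L = 9.091 mL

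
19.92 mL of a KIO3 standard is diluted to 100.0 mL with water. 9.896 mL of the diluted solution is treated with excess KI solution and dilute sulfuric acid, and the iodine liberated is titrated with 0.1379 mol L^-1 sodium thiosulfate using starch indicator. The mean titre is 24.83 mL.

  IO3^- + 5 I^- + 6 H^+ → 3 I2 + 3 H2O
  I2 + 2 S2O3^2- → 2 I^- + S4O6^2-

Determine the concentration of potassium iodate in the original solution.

0.2895 mol/L

n(S2O3^2-) = 0.02483 × 0.1379 = 3.424 × 10^-3 mol
n(I2) = n(S2O3^2-)/2 = 1.712 × 10^-3 mol
From the 1:3 ratio, n(IO3^-) in the aliquot = 1/3 × 1.712 × 10^-3 = 5.707 × 10^-4 mol
[IO3^-]_dilute = 5.707 × 10^-4 / 0.009896 = 0.05767 mol/L
[IO3^-]_original = 0.05767 × 100.0/19.92 = 0.2895 mol/L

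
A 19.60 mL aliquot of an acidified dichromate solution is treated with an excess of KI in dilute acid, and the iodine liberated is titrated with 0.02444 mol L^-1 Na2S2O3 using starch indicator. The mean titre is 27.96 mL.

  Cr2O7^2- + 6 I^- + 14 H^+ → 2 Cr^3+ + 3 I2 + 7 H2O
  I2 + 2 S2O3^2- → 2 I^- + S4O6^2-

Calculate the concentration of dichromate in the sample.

n(S2O3^2-) = 0.02796 × 0.02444 = 6.833 × 10^-4 mol
n(I2) = n(S2O3^2-)/2 = 3.417 × 10^-4 mol
From the 1:3 ratio, n(Cr2O7^2-) in the aliquot = 1/3 × 3.417 × 10^-4 = 1.139 × 10^-4 mol
[Cr2O7^2-] = 1.139 × 10^-4 / 0.01960 = 0.005811 mol/L

0.005811 mol/L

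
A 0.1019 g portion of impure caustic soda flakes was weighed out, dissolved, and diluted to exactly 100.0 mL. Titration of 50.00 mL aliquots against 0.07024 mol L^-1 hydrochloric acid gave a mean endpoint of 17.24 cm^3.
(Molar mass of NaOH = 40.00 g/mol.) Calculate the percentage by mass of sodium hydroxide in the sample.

NaOH + HCl → NaCl + H2O
n(HCl) per titration = 0.01724 × 0.07024 = 1.211 × 10^-3 mol
n(NaOH) in each aliquot = 1.211 × 10^-3 mol (1:1 ratio)
n(NaOH) in the whole flask = 1.211 × 10^-3 × 100.0/50.00 = 2.422 × 10^-3 mol
mass of NaOH = 2.422 × 10^-3 × 40.00 = 0.09688 g
% NaOH = 0.09688 / 0.1019 × 100 = 95.07 %

95.07 %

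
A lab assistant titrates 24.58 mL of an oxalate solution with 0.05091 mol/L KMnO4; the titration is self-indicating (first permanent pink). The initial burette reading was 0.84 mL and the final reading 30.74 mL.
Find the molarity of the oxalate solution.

2 MnO4^- + 5 C2O4^2- + 16 H^+ → 2 Mn^2+ + 10 CO2 + 8 H2O
n(KMnO4) = 0.02990 L × 0.05091 mol/L = 1.522 × 10^-3 mol
From the 5:2 mole ratio, n(C2O4^2-) = 5/2 × 1.522 × 10^-3 = 3.806 × 10^-3 mol
[C2O4^2-] = 3.806 × 10^-3 mol / 0.02458 L = 0.1548 mol/L

0.1548 mol/L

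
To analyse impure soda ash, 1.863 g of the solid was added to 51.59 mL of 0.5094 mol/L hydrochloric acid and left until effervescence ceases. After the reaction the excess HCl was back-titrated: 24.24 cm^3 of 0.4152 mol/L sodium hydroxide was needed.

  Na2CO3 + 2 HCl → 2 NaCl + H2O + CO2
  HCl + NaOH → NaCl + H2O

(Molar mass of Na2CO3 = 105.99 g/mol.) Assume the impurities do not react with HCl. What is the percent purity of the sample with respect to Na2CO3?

n(HCl) added = 0.05159 × 0.5094 = 0.02628 mol
n(NaOH) used in back-titration = 0.02424 × 0.4152 = 0.01006 mol
n(HCl) left over = 0.01006 mol (1:1 ratio)
n(HCl) consumed by analyte = 0.02628 − 0.01006 = 0.01622 mol
From the 1:2 ratio, n(Na2CO3) = 1/2 × 0.01622 = 8.108 × 10^-3 mol
mass of Na2CO3 = 8.108 × 10^-3 × 105.99 = 0.8593 g
% Na2CO3 = 0.8593 / 1.863 × 100 = 46.13 %

46.13 %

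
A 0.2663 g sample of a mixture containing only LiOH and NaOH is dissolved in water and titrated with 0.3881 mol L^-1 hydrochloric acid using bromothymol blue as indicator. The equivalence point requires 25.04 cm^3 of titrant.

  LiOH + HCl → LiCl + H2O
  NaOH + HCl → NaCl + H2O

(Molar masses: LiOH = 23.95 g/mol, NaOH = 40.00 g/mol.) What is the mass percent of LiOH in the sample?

68.60 %

n(HCl) = 0.02504 × 0.3881 = 9.718 × 10^-3 mol
Let x = n(LiOH), y = n(NaOH).
Titrant: 1x + 1y = 9.718 × 10^-3;  mass: 23.95x + 40.00y = 0.2663
Solving, x = 7.627 × 10^-3 mol, y = 2.091 × 10^-3 mol
mass of LiOH = 7.627 × 10^-3 × 23.95 = 0.1827 g
% LiOH = 0.1827 / 0.2663 × 100 = 68.60 %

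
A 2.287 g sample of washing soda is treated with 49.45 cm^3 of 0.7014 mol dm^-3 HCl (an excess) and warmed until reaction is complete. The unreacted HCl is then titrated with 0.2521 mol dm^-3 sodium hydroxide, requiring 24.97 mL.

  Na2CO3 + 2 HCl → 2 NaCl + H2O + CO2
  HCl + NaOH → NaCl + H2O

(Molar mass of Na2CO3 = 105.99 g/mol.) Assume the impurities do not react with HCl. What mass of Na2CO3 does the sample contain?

n(HCl) added = 0.04945 × 0.7014 = 0.03468 mol
n(NaOH) used in back-titration = 0.02497 × 0.2521 = 6.295 × 10^-3 mol
n(HCl) left over = 6.295 × 10^-3 mol (1:1 ratio)
n(HCl) consumed by analyte = 0.03468 − 6.295 × 10^-3 = 0.02839 mol
From the 1:2 ratio, n(Na2CO3) = 1/2 × 0.02839 = 0.01419 mol
mass of Na2CO3 = 0.01419 × 105.99 = 1.504 g

1.504 g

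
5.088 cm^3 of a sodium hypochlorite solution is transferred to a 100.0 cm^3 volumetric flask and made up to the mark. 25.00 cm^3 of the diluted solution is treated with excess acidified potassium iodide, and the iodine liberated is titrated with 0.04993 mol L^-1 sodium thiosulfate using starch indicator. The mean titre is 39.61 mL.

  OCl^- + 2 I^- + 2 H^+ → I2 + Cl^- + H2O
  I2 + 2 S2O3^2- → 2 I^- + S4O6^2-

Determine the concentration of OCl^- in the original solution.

n(S2O3^2-) = 0.03961 × 0.04993 = 1.978 × 10^-3 mol
n(I2) = n(S2O3^2-)/2 = 9.889 × 10^-4 mol
n(OCl^-) in the aliquot = 9.889 × 10^-4 mol (1:1 ratio)
[OCl^-]_dilute = 9.889 × 10^-4 / 0.02500 = 0.03955 mol/L
[OCl^-]_original = 0.03955 × 100.0/5.088 = 0.7774 mol/L

0.7774 mol/L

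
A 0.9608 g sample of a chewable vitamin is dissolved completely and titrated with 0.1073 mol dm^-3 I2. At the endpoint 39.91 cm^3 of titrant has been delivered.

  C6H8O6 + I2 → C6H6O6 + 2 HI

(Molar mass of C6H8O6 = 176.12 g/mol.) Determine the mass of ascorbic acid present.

n(I2) = 0.03991 L × 0.1073 mol/L = 4.282 × 10^-3 mol
n(C6H8O6) = 4.282 × 10^-3 mol (1:1 ratio)
mass of C6H8O6 = 4.282 × 10^-3 × 176.12 g/mol = 0.7542 g

0.7542 g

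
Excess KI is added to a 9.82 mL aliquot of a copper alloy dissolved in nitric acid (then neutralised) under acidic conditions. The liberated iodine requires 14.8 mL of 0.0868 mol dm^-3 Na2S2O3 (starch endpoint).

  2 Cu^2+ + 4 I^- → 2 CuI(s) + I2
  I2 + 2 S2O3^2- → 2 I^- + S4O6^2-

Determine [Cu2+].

0.131 mol/L

n(S2O3^2-) = 0.0148 × 0.0868 = 1.28 × 10^-3 mol
n(I2) = n(S2O3^2-)/2 = 6.42 × 10^-4 mol
From the 2:1 ratio, n(Cu2+) in the aliquot = 2/1 × 6.42 × 10^-4 = 1.28 × 10^-3 mol
[Cu2+] = 1.28 × 10^-3 / 0.00982 = 0.131 mol/L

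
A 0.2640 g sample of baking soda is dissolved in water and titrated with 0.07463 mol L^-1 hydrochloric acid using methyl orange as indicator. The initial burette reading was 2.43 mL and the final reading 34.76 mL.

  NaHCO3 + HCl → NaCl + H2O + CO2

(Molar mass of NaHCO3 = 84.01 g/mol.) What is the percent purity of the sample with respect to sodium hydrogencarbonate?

n(HCl) = 0.03233 L × 0.07463 mol/L = 2.413 × 10^-3 mol
n(NaHCO3) = 2.413 × 10^-3 mol (1:1 ratio)
mass of NaHCO3 = 2.413 × 10^-3 × 84.01 g/mol = 0.2027 g
% NaHCO3 = 0.2027 / 0.2640 × 100 = 76.78 %

76.78 %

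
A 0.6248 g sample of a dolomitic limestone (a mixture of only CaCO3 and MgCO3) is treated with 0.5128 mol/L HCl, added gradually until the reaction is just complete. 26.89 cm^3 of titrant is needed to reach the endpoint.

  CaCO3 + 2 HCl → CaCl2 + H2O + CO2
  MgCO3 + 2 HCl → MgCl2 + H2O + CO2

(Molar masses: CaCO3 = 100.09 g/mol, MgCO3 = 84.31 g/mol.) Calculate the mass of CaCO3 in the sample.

n(HCl) = 0.02689 × 0.5128 = 0.01379 mol
Let x = n(CaCO3), y = n(MgCO3).
Titrant: 2x + 2y = 0.01379;  mass: 100.09x + 84.31y = 0.6248
Solving, x = 2.758 × 10^-3 mol, y = 4.137 × 10^-3 mol
mass of CaCO3 = 2.758 × 10^-3 × 100.09 = 0.2760 g

0.2760 g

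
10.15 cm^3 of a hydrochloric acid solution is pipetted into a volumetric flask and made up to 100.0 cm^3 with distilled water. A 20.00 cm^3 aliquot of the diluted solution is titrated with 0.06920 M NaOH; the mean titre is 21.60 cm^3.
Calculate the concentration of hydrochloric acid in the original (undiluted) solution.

0.7363 M

HCl + NaOH → NaCl + H2O
n(NaOH) = 0.02160 × 0.06920 = 1.495 × 10^-3 mol
n(HCl) in the aliquot = 1.495 × 10^-3 mol (1:1 ratio)
[HCl]_dilute = 1.495 × 10^-3 / 0.02000 = 0.07474 mol/L
Dilution factor = 100.0 / 10.15 = 9.852
[HCl]_stock = 0.07474 × 9.852 = 0.7363 mol/L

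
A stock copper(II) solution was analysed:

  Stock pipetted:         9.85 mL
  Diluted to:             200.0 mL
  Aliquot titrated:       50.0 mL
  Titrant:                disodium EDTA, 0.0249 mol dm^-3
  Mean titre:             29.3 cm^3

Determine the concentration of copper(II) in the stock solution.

Cu^2+ + EDTA^4- → [Cu(EDTA)]^2-
n(EDTA) = 0.0293 × 0.0249 = 7.30 × 10^-4 mol
n(Cu2+) in the aliquot = 7.30 × 10^-4 mol (1:1 ratio)
[Cu2+]_dilute = 7.30 × 10^-4 / 0.0500 = 0.0146 mol/L
Dilution factor = 200.0 / 9.85 = 20.30
[Cu2+]_stock = 0.0146 × 20.30 = 0.296 mol/L

0.296 mol/L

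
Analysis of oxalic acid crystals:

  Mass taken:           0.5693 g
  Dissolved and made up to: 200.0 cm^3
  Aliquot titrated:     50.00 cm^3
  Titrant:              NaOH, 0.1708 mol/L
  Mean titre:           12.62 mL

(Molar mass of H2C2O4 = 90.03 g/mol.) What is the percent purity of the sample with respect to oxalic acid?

68.17 %

H2C2O4 + 2 NaOH → Na2C2O4 + 2 H2O
n(NaOH) per titration = 0.01262 × 0.1708 = 2.155 × 10^-3 mol
From the 1:2 ratio, n(H2C2O4) in each aliquot = 1/2 × 2.155 × 10^-3 = 1.078 × 10^-3 mol
n(H2C2O4) in the whole flask = 1.078 × 10^-3 × 200.0/50.00 = 4.311 × 10^-3 mol
mass of H2C2O4 = 4.311 × 10^-3 × 90.03 = 0.3881 g
% H2C2O4 = 0.3881 / 0.5693 × 100 = 68.17 %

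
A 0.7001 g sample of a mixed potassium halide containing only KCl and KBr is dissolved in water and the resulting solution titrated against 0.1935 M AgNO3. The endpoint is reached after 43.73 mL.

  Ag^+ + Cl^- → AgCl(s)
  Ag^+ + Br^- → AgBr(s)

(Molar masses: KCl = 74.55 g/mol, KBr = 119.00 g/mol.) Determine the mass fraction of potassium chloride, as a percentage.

n(AgNO3) = 0.04373 × 0.1935 = 8.462 × 10^-3 mol
Let x = n(KCl), y = n(KBr).
Titrant: 1x + 1y = 8.462 × 10^-3;  mass: 74.55x + 119.00y = 0.7001
Solving, x = 6.903 × 10^-3 mol, y = 1.559 × 10^-3 mol
mass of KCl = 6.903 × 10^-3 × 74.55 = 0.5146 g
% KCl = 0.5146 / 0.7001 × 100 = 73.51 %

73.51 %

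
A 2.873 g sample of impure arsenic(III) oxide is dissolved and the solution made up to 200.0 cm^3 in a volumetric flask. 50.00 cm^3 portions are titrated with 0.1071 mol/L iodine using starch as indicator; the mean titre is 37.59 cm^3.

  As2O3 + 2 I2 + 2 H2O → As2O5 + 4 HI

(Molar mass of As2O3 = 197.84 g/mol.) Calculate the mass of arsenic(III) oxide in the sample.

n(I2) per titration = 0.03759 × 0.1071 = 4.026 × 10^-3 mol
From the 1:2 ratio, n(As2O3) in each aliquot = 1/2 × 4.026 × 10^-3 = 2.013 × 10^-3 mol
n(As2O3) in the whole flask = 2.013 × 10^-3 × 200.0/50.00 = 8.052 × 10^-3 mol
mass of As2O3 = 8.052 × 10^-3 × 197.84 = 1.593 g

1.593 g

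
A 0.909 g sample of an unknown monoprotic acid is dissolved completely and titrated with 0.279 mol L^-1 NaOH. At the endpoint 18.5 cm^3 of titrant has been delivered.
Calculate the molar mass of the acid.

n(NaOH) = 0.0185 L × 0.279 mol/L = 5.16 × 10^-3 mol
n(HA) = 5.16 × 10^-3 mol (1:1 ratio)
M = m / n = 0.909 g / 5.16 × 10^-3 mol = 176 g/mol

176 g/mol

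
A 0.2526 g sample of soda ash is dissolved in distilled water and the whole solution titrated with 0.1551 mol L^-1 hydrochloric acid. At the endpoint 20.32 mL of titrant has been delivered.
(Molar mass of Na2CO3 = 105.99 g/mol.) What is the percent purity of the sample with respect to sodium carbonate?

Na2CO3 + 2 HCl → 2 NaCl + H2O + CO2
n(HCl) = 0.02032 L × 0.1551 mol/L = 3.152 × 10^-3 mol
From the 1:2 ratio, n(Na2CO3) = 1/2 × 3.152 × 10^-3 = 1.576 × 10^-3 mol
mass of Na2CO3 = 1.576 × 10^-3 × 105.99 g/mol = 0.1670 g
% Na2CO3 = 0.1670 / 0.2526 × 100 = 66.12 %

66.12 %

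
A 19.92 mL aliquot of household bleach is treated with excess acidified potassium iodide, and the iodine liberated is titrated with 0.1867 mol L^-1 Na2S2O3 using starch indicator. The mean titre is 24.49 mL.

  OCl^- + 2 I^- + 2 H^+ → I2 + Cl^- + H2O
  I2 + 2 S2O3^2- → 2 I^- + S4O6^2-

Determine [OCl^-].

0.1148 mol/L

n(S2O3^2-) = 0.02449 × 0.1867 = 4.572 × 10^-3 mol
n(I2) = n(S2O3^2-)/2 = 2.286 × 10^-3 mol
n(OCl^-) in the aliquot = 2.286 × 10^-3 mol (1:1 ratio)
[OCl^-] = 2.286 × 10^-3 / 0.01992 = 0.1148 mol/L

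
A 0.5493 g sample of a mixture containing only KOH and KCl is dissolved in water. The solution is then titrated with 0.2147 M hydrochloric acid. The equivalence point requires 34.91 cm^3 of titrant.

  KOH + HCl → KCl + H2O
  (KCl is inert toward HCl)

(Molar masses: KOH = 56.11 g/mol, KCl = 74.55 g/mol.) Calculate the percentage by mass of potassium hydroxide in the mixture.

76.56 %

n(HCl) = 0.03491 × 0.2147 = 7.495 × 10^-3 mol
Let x = n(KOH), y = n(KCl).
Titrant: 1x = 7.495 × 10^-3;  mass: 56.11x + 74.55y = 0.5493
Solving, x = 7.495 × 10^-3 mol, y = 1.727 × 10^-3 mol
mass of KOH = 7.495 × 10^-3 × 56.11 = 0.4206 g
% KOH = 0.4206 / 0.5493 × 100 = 76.56 %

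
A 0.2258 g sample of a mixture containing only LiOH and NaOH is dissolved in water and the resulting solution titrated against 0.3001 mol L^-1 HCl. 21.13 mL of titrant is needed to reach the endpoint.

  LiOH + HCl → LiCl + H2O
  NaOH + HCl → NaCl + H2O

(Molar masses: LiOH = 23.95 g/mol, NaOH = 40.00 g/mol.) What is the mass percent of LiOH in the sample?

18.40 %

n(HCl) = 0.02113 × 0.3001 = 6.341 × 10^-3 mol
Let x = n(LiOH), y = n(NaOH).
Titrant: 1x + 1y = 6.341 × 10^-3;  mass: 23.95x + 40.00y = 0.2258
Solving, x = 1.735 × 10^-3 mol, y = 4.606 × 10^-3 mol
mass of LiOH = 1.735 × 10^-3 × 23.95 = 0.04155 g
% LiOH = 0.04155 / 0.2258 × 100 = 18.40 %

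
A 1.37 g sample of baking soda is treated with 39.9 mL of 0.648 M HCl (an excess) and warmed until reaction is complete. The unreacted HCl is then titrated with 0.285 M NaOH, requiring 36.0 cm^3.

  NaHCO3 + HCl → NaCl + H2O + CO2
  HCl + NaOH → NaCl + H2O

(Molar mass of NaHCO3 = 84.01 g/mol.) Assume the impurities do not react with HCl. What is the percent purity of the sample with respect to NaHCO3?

95.6 %

n(HCl) added = 0.0399 × 0.648 = 0.0259 mol
n(NaOH) used in back-titration = 0.0360 × 0.285 = 0.0103 mol
n(HCl) left over = 0.0103 mol (1:1 ratio)
n(HCl) consumed by analyte = 0.0259 − 0.0103 = 0.0156 mol
n(NaHCO3) = 0.0156 mol (1:1 ratio)
mass of NaHCO3 = 0.0156 × 84.01 = 1.31 g
% NaHCO3 = 1.31 / 1.37 × 100 = 95.6 %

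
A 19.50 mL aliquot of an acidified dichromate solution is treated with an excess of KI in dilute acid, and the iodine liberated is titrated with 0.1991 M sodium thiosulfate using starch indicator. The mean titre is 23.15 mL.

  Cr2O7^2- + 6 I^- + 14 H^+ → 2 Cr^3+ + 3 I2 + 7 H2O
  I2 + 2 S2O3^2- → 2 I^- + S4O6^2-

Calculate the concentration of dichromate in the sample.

0.03939 M

n(S2O3^2-) = 0.02315 × 0.1991 = 4.609 × 10^-3 mol
n(I2) = n(S2O3^2-)/2 = 2.305 × 10^-3 mol
From the 1:3 ratio, n(Cr2O7^2-) in the aliquot = 1/3 × 2.305 × 10^-3 = 7.682 × 10^-4 mol
[Cr2O7^2-] = 7.682 × 10^-4 / 0.01950 = 0.03939 mol/L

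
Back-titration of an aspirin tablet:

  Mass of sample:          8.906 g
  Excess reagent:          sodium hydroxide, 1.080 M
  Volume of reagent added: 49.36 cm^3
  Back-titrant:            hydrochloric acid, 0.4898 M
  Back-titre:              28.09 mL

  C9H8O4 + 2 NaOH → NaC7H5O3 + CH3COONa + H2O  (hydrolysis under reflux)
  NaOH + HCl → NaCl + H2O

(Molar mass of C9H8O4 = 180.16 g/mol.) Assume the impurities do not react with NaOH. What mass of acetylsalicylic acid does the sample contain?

3.563 g

n(NaOH) added = 0.04936 × 1.080 = 0.05331 mol
n(HCl) used in back-titration = 0.02809 × 0.4898 = 0.01376 mol
n(NaOH) left over = 0.01376 mol (1:1 ratio)
n(NaOH) consumed by analyte = 0.05331 − 0.01376 = 0.03955 mol
From the 1:2 ratio, n(C9H8O4) = 1/2 × 0.03955 = 0.01978 mol
mass of C9H8O4 = 0.01978 × 180.16 = 3.563 g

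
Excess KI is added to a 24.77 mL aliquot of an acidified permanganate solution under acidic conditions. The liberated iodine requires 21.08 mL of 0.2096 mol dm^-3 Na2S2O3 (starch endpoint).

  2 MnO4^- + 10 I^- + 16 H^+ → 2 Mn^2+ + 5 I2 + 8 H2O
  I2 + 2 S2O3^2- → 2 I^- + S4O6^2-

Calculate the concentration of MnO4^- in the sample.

n(S2O3^2-) = 0.02108 × 0.2096 = 4.418 × 10^-3 mol
n(I2) = n(S2O3^2-)/2 = 2.209 × 10^-3 mol
From the 2:5 ratio, n(MnO4^-) in the aliquot = 2/5 × 2.209 × 10^-3 = 8.837 × 10^-4 mol
[MnO4^-] = 8.837 × 10^-4 / 0.02477 = 0.03568 mol/L

0.03568 mol/L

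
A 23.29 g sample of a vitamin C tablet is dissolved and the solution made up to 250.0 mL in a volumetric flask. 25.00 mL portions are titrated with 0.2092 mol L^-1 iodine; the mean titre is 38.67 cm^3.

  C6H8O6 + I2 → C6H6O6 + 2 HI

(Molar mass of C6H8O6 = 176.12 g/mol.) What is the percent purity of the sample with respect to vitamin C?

61.18 %

n(I2) per titration = 0.03867 × 0.2092 = 8.090 × 10^-3 mol
n(C6H8O6) in each aliquot = 8.090 × 10^-3 mol (1:1 ratio)
n(C6H8O6) in the whole flask = 8.090 × 10^-3 × 250.0/25.00 = 0.08090 mol
mass of C6H8O6 = 0.08090 × 176.12 = 14.25 g
% C6H8O6 = 14.25 / 23.29 × 100 = 61.18 %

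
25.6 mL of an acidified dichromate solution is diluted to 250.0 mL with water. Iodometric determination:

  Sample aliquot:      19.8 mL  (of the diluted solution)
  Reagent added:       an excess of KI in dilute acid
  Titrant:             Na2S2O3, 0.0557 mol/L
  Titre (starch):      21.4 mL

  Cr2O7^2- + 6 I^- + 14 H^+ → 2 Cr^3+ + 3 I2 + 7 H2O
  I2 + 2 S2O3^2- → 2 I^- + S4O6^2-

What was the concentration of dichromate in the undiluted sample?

n(S2O3^2-) = 0.0214 × 0.0557 = 1.19 × 10^-3 mol
n(I2) = n(S2O3^2-)/2 = 5.96 × 10^-4 mol
From the 1:3 ratio, n(Cr2O7^2-) in the aliquot = 1/3 × 5.96 × 10^-4 = 1.99 × 10^-4 mol
[Cr2O7^2-]_dilute = 1.99 × 10^-4 / 0.0198 = 0.0100 mol/L
[Cr2O7^2-]_original = 0.0100 × 250.0/25.6 = 0.0980 mol/L

0.0980 mol/L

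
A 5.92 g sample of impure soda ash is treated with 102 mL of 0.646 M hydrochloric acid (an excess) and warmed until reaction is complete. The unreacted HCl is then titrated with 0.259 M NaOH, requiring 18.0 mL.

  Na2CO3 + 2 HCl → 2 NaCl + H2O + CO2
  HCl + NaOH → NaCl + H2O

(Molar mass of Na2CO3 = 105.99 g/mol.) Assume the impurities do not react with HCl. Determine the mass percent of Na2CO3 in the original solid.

54.8 %

n(HCl) added = 0.102 × 0.646 = 0.0659 mol
n(NaOH) used in back-titration = 0.0180 × 0.259 = 4.66 × 10^-3 mol
n(HCl) left over = 4.66 × 10^-3 mol (1:1 ratio)
n(HCl) consumed by analyte = 0.0659 − 4.66 × 10^-3 = 0.0612 mol
From the 1:2 ratio, n(Na2CO3) = 1/2 × 0.0612 = 0.0306 mol
mass of Na2CO3 = 0.0306 × 105.99 = 3.24 g
% Na2CO3 = 3.24 / 5.92 × 100 = 54.8 %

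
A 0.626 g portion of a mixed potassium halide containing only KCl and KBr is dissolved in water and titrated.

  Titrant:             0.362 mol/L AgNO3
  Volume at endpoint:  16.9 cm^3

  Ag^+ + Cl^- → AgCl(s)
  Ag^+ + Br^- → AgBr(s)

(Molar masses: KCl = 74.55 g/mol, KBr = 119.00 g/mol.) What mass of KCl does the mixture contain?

0.171 g

n(AgNO3) = 0.0169 × 0.362 = 6.12 × 10^-3 mol
Let x = n(KCl), y = n(KBr).
Titrant: 1x + 1y = 6.12 × 10^-3;  mass: 74.55x + 119.00y = 0.626
Solving, x = 2.30 × 10^-3 mol, y = 3.82 × 10^-3 mol
mass of KCl = 2.30 × 10^-3 × 74.55 = 0.171 g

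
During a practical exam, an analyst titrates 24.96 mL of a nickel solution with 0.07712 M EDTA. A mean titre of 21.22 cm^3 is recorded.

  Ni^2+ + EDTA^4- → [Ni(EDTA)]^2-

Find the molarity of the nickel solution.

n(EDTA) = 0.02122 L × 0.07712 mol/L = 1.636 × 10^-3 mol
n(Ni2+) = 1.636 × 10^-3 mol (1:1 mole ratio)
[Ni2+] = 1.636 × 10^-3 mol / 0.02496 L = 0.06556 mol/L

0.06556 M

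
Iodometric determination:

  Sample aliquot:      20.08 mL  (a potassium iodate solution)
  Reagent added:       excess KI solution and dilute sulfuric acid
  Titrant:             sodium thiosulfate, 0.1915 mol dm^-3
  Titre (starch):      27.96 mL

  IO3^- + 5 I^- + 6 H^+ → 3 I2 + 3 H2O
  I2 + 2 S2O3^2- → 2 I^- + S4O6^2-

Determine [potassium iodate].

0.04444 mol/L

n(S2O3^2-) = 0.02796 × 0.1915 = 5.354 × 10^-3 mol
n(I2) = n(S2O3^2-)/2 = 2.677 × 10^-3 mol
From the 1:3 ratio, n(IO3^-) in the aliquot = 1/3 × 2.677 × 10^-3 = 8.924 × 10^-4 mol
[IO3^-] = 8.924 × 10^-4 / 0.02008 = 0.04444 mol/L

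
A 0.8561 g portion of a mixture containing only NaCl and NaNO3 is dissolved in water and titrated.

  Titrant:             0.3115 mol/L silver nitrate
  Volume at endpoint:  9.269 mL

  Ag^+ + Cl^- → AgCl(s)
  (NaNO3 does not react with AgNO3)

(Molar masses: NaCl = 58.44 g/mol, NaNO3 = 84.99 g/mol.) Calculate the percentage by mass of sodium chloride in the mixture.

n(AgNO3) = 0.009269 × 0.3115 = 2.887 × 10^-3 mol
Let x = n(NaCl), y = n(NaNO3).
Titrant: 1x = 2.887 × 10^-3;  mass: 58.44x + 84.99y = 0.8561
Solving, x = 2.887 × 10^-3 mol, y = 8.088 × 10^-3 mol
mass of NaCl = 2.887 × 10^-3 × 58.44 = 0.1687 g
% NaCl = 0.1687 / 0.8561 × 100 = 19.71 %

19.71 %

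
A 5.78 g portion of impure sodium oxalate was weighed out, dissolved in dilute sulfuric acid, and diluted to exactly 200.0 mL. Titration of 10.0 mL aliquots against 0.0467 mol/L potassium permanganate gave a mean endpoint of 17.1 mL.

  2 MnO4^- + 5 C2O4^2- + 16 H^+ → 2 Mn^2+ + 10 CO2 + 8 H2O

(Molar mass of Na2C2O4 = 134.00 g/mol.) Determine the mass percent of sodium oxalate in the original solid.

n(KMnO4) per titration = 0.0171 × 0.0467 = 7.99 × 10^-4 mol
From the 5:2 ratio, n(Na2C2O4) in each aliquot = 5/2 × 7.99 × 10^-4 = 2.00 × 10^-3 mol
n(Na2C2O4) in the whole flask = 2.00 × 10^-3 × 200.0/10.0 = 0.0399 mol
mass of Na2C2O4 = 0.0399 × 134.00 = 5.35 g
% Na2C2O4 = 5.35 / 5.78 × 100 = 92.6 %

92.6 %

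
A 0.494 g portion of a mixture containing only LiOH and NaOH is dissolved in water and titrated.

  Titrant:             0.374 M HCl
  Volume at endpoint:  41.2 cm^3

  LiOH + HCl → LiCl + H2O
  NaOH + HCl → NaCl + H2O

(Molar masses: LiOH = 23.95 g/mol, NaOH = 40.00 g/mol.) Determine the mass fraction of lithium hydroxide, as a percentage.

37.0 %

n(HCl) = 0.0412 × 0.374 = 0.0154 mol
Let x = n(LiOH), y = n(NaOH).
Titrant: 1x + 1y = 0.0154;  mass: 23.95x + 40.00y = 0.494
Solving, x = 7.62 × 10^-3 mol, y = 7.79 × 10^-3 mol
mass of LiOH = 7.62 × 10^-3 × 23.95 = 0.183 g
% LiOH = 0.183 / 0.494 × 100 = 37.0 %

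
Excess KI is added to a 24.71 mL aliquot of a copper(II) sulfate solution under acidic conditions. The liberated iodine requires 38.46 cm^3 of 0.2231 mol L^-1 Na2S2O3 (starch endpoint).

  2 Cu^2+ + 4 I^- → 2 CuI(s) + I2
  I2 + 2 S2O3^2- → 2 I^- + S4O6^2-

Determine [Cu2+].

n(S2O3^2-) = 0.03846 × 0.2231 = 8.580 × 10^-3 mol
n(I2) = n(S2O3^2-)/2 = 4.290 × 10^-3 mol
From the 2:1 ratio, n(Cu2+) in the aliquot = 2/1 × 4.290 × 10^-3 = 8.580 × 10^-3 mol
[Cu2+] = 8.580 × 10^-3 / 0.02471 = 0.3472 mol/L

0.3472 mol/L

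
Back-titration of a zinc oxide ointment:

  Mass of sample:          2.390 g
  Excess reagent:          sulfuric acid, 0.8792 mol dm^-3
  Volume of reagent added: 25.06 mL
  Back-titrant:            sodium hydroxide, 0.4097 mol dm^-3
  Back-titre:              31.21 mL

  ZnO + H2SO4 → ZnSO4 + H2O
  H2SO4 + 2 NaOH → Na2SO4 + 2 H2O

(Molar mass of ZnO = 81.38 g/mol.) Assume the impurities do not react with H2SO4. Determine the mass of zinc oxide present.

n(H2SO4) added = 0.02506 × 0.8792 = 0.02203 mol
n(NaOH) used in back-titration = 0.03121 × 0.4097 = 0.01279 mol
From the 1:2 ratio, n(H2SO4) left over = 1/2 × 0.01279 = 6.393 × 10^-3 mol
n(H2SO4) consumed by analyte = 0.02203 − 6.393 × 10^-3 = 0.01564 mol
n(ZnO) = 0.01564 mol (1:1 ratio)
mass of ZnO = 0.01564 × 81.38 = 1.273 g

1.273 g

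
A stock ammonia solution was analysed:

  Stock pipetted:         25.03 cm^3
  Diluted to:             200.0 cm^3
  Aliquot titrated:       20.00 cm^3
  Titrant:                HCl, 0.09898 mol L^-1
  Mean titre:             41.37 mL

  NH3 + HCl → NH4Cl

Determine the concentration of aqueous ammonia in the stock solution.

n(HCl) = 0.04137 × 0.09898 = 4.095 × 10^-3 mol
n(NH3) in the aliquot = 4.095 × 10^-3 mol (1:1 ratio)
[NH3]_dilute = 4.095 × 10^-3 / 0.02000 = 0.2047 mol/L
Dilution factor = 200.0 / 25.03 = 7.990
[NH3]_stock = 0.2047 × 7.990 = 1.636 mol/L

1.636 mol/L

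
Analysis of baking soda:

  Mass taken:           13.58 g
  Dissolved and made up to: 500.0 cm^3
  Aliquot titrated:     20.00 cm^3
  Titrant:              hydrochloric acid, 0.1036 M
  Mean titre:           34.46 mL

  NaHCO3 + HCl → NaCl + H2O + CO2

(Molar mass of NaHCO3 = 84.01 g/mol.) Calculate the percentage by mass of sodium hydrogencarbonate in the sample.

55.21 %

n(HCl) per titration = 0.03446 × 0.1036 = 3.570 × 10^-3 mol
n(NaHCO3) in each aliquot = 3.570 × 10^-3 mol (1:1 ratio)
n(NaHCO3) in the whole flask = 3.570 × 10^-3 × 500.0/20.00 = 0.08925 mol
mass of NaHCO3 = 0.08925 × 84.01 = 7.498 g
% NaHCO3 = 7.498 / 13.58 × 100 = 55.21 %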